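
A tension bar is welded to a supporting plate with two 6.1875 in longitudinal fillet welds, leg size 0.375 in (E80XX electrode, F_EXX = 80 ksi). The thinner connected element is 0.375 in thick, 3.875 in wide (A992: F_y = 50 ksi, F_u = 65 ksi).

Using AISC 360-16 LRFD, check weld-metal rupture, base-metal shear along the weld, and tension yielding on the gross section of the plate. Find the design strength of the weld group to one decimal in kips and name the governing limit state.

Weld metal: throat = 0.707×0.375 = 0.26513 in, L = 2×6.1875 = 12.375 in. φR_n = 0.75 × 0.6 × 80 × 0.26513 × 12.375 = 118.1 kips.
Base metal shear (0.375 in plate): yield φR_n = 1.0×0.6×50×0.375×12.375 = 139.2 kips; rupture φR_n = 0.75×0.6×65×0.375×12.375 = 135.7 kips; take 135.7 kips (rupture).
Tension yield (gross): A_g = 3.875×0.375 = 1.4531 in². φR_n = 0.90 × 50 × 1.4531 = 65.4 kips.
Governing: min(118.1, 135.7, 65.4) = 65.4 kips → gross-section yield.

65.4 kips (gross-section yield governs)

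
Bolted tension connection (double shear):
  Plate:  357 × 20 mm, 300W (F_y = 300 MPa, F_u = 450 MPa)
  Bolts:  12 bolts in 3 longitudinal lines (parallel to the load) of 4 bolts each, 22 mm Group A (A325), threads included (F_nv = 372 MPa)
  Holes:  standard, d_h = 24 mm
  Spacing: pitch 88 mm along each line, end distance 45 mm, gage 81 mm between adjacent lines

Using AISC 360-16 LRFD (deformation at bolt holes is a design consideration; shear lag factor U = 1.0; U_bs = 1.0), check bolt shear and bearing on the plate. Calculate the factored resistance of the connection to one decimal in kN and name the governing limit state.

2545.4 kN (bolt shear governs)

Bolt shear: A_b = π(22)²/4 = 380.13 mm². φR_n = 0.75 × 372 × 380.13 × 12 × 2 = 2545.4 kN.
Bearing (20 mm plate, F_u = 450 MPa): end bolts L_c = 45 − 24/2 = 33, R_n = min(1.2×33×20×450, 2.4×22×20×450) = 356.4 kN/bolt; interior L_c = 88 − 24 = 64, R_n = 475.2 kN/bolt. φR_n = 0.75 × (3×356.4 + 9×475.2) = 4009.5 kN.
Governing: min(2545.4, 4009.5) = 2545.4 kN → bolt shear.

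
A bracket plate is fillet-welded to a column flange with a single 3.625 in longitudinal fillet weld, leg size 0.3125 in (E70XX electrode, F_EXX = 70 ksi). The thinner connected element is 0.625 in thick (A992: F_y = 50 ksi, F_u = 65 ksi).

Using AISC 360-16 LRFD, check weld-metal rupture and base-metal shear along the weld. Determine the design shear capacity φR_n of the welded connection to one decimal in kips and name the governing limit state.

Weld metal: throat = 0.707×0.3125 = 0.22094 in, L = 3.625 in. φR_n = 0.75 × 0.6 × 70 × 0.22094 × 3.625 = 25.2 kips.
Base metal shear (0.625 in plate): yield φR_n = 1.0×0.6×50×0.625×3.625 = 68.0 kips; rupture φR_n = 0.75×0.6×65×0.625×3.625 = 66.3 kips; take 66.3 kips (rupture).
Governing: min(25.2, 66.3) = 25.2 kips → weld metal.

25.2 kips (weld metal governs)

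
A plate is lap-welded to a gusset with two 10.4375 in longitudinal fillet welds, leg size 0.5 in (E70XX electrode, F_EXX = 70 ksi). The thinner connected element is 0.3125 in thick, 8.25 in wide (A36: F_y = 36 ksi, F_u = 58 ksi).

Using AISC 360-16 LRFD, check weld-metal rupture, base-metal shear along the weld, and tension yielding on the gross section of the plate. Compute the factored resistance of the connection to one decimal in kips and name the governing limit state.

Weld metal: throat = 0.707×0.5 = 0.3535 in, L = 2×10.4375 = 20.875 in. φR_n = 0.75 × 0.6 × 70 × 0.3535 × 20.875 = 232.4 kips.
Base metal shear (0.3125 in plate): yield φR_n = 1.0×0.6×36×0.3125×20.875 = 140.9 kips; rupture φR_n = 0.75×0.6×58×0.3125×20.875 = 170.3 kips; take 140.9 kips (yield).
Tension yield (gross): A_g = 8.25×0.3125 = 2.5781 in². φR_n = 0.90 × 36 × 2.5781 = 83.5 kips.
Governing: min(232.4, 140.9, 83.5) = 83.5 kips → gross-section yield.

83.5 kips (gross-section yield governs)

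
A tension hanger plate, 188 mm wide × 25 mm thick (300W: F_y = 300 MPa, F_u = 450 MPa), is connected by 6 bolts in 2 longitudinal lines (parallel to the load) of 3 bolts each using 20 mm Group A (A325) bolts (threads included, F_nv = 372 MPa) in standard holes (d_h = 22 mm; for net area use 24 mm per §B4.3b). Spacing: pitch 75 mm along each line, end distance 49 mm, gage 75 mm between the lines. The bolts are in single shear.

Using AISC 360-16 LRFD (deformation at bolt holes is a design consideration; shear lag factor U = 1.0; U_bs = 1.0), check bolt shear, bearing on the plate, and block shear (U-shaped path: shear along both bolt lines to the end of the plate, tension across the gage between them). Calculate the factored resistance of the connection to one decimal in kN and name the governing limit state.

525.9 kN (bolt shear governs)

Bolt shear: A_b = π(20)²/4 = 314.16 mm². φR_n = 0.75 × 372 × 314.16 × 6 × 1 = 525.9 kN.
Bearing (25 mm plate, F_u = 450 MPa): end bolts L_c = 49 − 22/2 = 38, R_n = min(1.2×38×25×450, 2.4×20×25×450) = 513 kN/bolt; interior L_c = 75 − 22 = 53, R_n = 540 kN/bolt. φR_n = 0.75 × (2×513 + 4×540) = 2389.5 kN.
Block shear: shear path 2×[49+2×75] = 2×199 mm, A_gv = 9950, A_nv = 2×(199 − 2.5×24)×25 = 6950 mm²; tension across gage: (75 − 1×24)×25 = 1275 mm². R_n = min(0.6×450×6950, 0.6×300×9950) + 1.0×450×1275 = min(1876.5, 1791) + 573.75 = 2364.8 kN. φR_n = 0.75 × 2364.8 = 1773.6 kN.
Governing: min(525.9, 2389.5, 1773.6) = 525.9 kN → bolt shear.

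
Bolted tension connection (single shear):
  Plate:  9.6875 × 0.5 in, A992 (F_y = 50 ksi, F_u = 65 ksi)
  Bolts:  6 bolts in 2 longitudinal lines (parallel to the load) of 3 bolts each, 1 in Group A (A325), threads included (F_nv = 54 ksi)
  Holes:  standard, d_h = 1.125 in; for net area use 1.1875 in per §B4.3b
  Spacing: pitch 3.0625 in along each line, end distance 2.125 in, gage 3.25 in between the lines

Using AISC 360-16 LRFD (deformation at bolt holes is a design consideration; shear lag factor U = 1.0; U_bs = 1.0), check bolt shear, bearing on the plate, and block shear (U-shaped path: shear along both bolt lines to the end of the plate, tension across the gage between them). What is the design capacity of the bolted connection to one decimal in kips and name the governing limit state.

Bolt shear: A_b = π(1)²/4 = 0.7854 in². φR_n = 0.75 × 54 × 0.7854 × 6 × 1 = 190.9 kips.
Bearing (0.5 in plate, F_u = 65 ksi): end bolts L_c = 2.125 − 1.125/2 = 1.5625, R_n = min(1.2×1.5625×0.5×65, 2.4×1×0.5×65) = 60.938 kips/bolt; interior L_c = 3.0625 − 1.125 = 1.9375, R_n = 75.563 kips/bolt. φR_n = 0.75 × (2×60.938 + 4×75.563) = 318.1 kips.
Block shear: shear path 2×[2.125+2×3.0625] = 2×8.25 in, A_gv = 8.25, A_nv = 2×(8.25 − 2.5×1.1875)×0.5 = 5.2813 in²; tension across gage: (3.25 − 1×1.1875)×0.5 = 1.0313 in². R_n = min(0.6×65×5.2813, 0.6×50×8.25) + 1.0×65×1.0313 = min(205.97, 247.5) + 67.035 = 273.01 kips. φR_n = 0.75 × 273.01 = 204.8 kips.
Governing: min(190.9, 318.1, 204.8) = 190.9 kips → bolt shear.

190.9 kips (bolt shear governs)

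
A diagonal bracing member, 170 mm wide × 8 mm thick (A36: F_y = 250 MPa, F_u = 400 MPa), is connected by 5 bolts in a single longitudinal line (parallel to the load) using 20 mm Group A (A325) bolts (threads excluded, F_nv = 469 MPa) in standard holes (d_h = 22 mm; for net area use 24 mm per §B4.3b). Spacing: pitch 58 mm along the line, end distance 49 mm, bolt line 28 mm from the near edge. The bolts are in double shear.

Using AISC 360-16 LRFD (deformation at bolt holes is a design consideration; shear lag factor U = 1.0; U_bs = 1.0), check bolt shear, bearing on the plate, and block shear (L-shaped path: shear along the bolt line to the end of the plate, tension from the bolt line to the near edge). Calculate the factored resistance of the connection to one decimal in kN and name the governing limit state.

287.5 kN (block shear governs)

Bolt shear: A_b = π(20)²/4 = 314.16 mm². φR_n = 0.75 × 469 × 314.16 × 5 × 2 = 1105.1 kN.
Bearing (8 mm plate, F_u = 400 MPa): end bolts L_c = 49 − 22/2 = 38, R_n = min(1.2×38×8×400, 2.4×20×8×400) = 145.92 kN/bolt; interior L_c = 58 − 22 = 36, R_n = 138.24 kN/bolt. φR_n = 0.75 × (1×145.92 + 4×138.24) = 524.2 kN.
Block shear: shear path 1×[49+4×58] = 1×281 mm, A_gv = 2248, A_nv = 1×(281 − 4.5×24)×8 = 1384 mm²; tension to near edge: (28 − 0.5×24)×8 = 128 mm². R_n = min(0.6×400×1384, 0.6×250×2248) + 1.0×400×128 = min(332.16, 337.2) + 51.2 = 383.36 kN. φR_n = 0.75 × 383.36 = 287.5 kN.
Governing: min(1105.1, 524.2, 287.5) = 287.5 kN → block shear.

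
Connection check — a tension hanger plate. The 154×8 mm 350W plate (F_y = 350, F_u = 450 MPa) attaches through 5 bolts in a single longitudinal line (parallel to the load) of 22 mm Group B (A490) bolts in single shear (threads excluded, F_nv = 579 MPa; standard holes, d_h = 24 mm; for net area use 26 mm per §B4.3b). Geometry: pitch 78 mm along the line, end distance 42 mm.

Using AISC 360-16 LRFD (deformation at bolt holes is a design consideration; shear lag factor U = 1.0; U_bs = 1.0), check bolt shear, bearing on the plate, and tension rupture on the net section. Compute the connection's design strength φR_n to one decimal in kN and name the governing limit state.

345.6 kN (net-section rupture governs)

Bolt shear: A_b = π(22)²/4 = 380.13 mm². φR_n = 0.75 × 579 × 380.13 × 5 × 1 = 825.4 kN.
Bearing (8 mm plate, F_u = 450 MPa): end bolts L_c = 42 − 24/2 = 30, R_n = min(1.2×30×8×450, 2.4×22×8×450) = 129.6 kN/bolt; interior L_c = 78 − 24 = 54, R_n = 190.08 kN/bolt. φR_n = 0.75 × (1×129.6 + 4×190.08) = 667.4 kN.
Tension rupture (net): A_n = (154 − 1×26)×8 = 1024 mm² (U = 1.0, A_e = A_n). φR_n = 0.75 × 450 × 1024 = 345.6 kN.
Governing: min(825.4, 667.4, 345.6) = 345.6 kN → net-section rupture.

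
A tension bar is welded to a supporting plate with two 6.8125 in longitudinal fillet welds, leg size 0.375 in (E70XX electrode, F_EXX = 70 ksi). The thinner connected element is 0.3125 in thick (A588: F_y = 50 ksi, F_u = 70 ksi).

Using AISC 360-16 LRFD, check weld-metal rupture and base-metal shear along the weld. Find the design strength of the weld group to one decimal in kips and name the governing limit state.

113.8 kips (weld metal governs)

Weld metal: throat = 0.707×0.375 = 0.26513 in, L = 2×6.8125 = 13.625 in. φR_n = 0.75 × 0.6 × 70 × 0.26513 × 13.625 = 113.8 kips.
Base metal shear (0.3125 in plate): yield φR_n = 1.0×0.6×50×0.3125×13.625 = 127.7 kips; rupture φR_n = 0.75×0.6×70×0.3125×13.625 = 134.1 kips; take 127.7 kips (yield).
Governing: min(113.8, 127.7) = 113.8 kips → weld metal.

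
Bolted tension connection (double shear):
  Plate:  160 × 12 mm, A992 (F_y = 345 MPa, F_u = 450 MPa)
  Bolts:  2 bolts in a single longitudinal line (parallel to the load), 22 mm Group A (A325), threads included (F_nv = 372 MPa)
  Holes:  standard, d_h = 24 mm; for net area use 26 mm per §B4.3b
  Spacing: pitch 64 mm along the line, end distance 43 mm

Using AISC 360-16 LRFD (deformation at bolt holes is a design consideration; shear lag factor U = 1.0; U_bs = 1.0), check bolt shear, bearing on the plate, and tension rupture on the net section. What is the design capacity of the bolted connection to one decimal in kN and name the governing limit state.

Bolt shear: A_b = π(22)²/4 = 380.13 mm². φR_n = 0.75 × 372 × 380.13 × 2 × 2 = 424.2 kN.
Bearing (12 mm plate, F_u = 450 MPa): end bolts L_c = 43 − 24/2 = 31, R_n = min(1.2×31×12×450, 2.4×22×12×450) = 200.88 kN/bolt; interior L_c = 64 − 24 = 40, R_n = 259.2 kN/bolt. φR_n = 0.75 × (1×200.88 + 1×259.2) = 345.1 kN.
Tension rupture (net): A_n = (160 − 1×26)×12 = 1608 mm² (U = 1.0, A_e = A_n). φR_n = 0.75 × 450 × 1608 = 542.7 kN.
Governing: min(424.2, 345.1, 542.7) = 345.1 kN → bearing.

345.1 kN (bearing governs)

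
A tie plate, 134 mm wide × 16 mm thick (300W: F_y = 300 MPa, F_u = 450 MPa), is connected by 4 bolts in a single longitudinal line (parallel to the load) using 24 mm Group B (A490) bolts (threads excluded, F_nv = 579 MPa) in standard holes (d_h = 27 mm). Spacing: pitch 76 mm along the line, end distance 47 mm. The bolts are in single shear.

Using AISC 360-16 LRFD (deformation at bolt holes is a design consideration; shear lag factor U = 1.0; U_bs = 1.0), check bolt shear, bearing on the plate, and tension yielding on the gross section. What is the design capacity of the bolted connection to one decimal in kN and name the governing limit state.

Bolt shear: A_b = π(24)²/4 = 452.39 mm². φR_n = 0.75 × 579 × 452.39 × 4 × 1 = 785.8 kN.
Bearing (16 mm plate, F_u = 450 MPa): end bolts L_c = 47 − 27/2 = 33.5, R_n = min(1.2×33.5×16×450, 2.4×24×16×450) = 289.44 kN/bolt; interior L_c = 76 − 27 = 49, R_n = 414.72 kN/bolt. φR_n = 0.75 × (1×289.44 + 3×414.72) = 1150.2 kN.
Tension yield (gross): A_g = 134×16 = 2144 mm². φR_n = 0.90 × 300 × 2144 = 578.9 kN.
Governing: min(785.8, 1150.2, 578.9) = 578.9 kN → gross-section yield.

578.9 kN (gross-section yield governs)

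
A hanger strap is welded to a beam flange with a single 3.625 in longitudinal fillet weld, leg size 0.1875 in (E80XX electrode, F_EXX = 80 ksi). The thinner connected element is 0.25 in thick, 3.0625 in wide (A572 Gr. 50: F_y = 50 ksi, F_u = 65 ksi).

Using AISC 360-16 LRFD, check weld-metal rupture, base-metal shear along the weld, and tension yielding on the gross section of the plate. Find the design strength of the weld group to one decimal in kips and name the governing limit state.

Weld metal: throat = 0.707×0.1875 = 0.13256 in, L = 3.625 in. φR_n = 0.75 × 0.6 × 80 × 0.13256 × 3.625 = 17.3 kips.
Base metal shear (0.25 in plate): yield φR_n = 1.0×0.6×50×0.25×3.625 = 27.2 kips; rupture φR_n = 0.75×0.6×65×0.25×3.625 = 26.5 kips; take 26.5 kips (rupture).
Tension yield (gross): A_g = 3.0625×0.25 = 0.76563 in². φR_n = 0.90 × 50 × 0.76563 = 34.5 kips.
Governing: min(17.3, 26.5, 34.5) = 17.3 kips → weld metal.

17.3 kips (weld metal governs)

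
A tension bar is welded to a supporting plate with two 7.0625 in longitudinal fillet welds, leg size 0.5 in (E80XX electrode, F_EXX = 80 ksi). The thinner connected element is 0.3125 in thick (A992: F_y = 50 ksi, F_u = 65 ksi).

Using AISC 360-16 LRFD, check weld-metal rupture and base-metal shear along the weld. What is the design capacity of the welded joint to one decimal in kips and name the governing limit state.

129.1 kips (base-metal shear governs)

Weld metal: throat = 0.707×0.5 = 0.3535 in, L = 2×7.0625 = 14.125 in. φR_n = 0.75 × 0.6 × 80 × 0.3535 × 14.125 = 179.8 kips.
Base metal shear (0.3125 in plate): yield φR_n = 1.0×0.6×50×0.3125×14.125 = 132.4 kips; rupture φR_n = 0.75×0.6×65×0.3125×14.125 = 129.1 kips; take 129.1 kips (rupture).
Governing: min(179.8, 129.1) = 129.1 kips → base-metal shear.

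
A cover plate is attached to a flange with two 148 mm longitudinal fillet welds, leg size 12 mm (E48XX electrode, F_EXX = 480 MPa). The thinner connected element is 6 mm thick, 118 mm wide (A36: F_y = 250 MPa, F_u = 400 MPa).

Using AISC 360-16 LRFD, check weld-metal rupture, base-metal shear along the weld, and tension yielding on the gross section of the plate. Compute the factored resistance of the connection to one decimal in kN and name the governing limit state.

159.3 kN (gross-section yield governs)

Weld metal: throat = 0.707×12 = 8.484 mm, L = 2×148 = 296 mm. φR_n = 0.75 × 0.6 × 480 × 8.484 × 296 = 542.4 kN.
Base metal shear (6 mm plate): yield φR_n = 1.0×0.6×250×6×296 = 266.4 kN; rupture φR_n = 0.75×0.6×400×6×296 = 319.7 kN; take 266.4 kN (yield).
Tension yield (gross): A_g = 118×6 = 708 mm². φR_n = 0.90 × 250 × 708 = 159.3 kN.
Governing: min(542.4, 266.4, 159.3) = 159.3 kN → gross-section yield.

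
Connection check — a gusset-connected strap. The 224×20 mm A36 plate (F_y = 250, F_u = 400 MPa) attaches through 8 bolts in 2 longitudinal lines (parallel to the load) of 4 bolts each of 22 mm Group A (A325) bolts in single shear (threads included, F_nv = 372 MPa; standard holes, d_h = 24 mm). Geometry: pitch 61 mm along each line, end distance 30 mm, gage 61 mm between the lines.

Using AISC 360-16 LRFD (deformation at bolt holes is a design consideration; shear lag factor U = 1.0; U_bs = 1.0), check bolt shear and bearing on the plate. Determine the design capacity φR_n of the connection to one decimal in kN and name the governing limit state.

Bolt shear: A_b = π(22)²/4 = 380.13 mm². φR_n = 0.75 × 372 × 380.13 × 8 × 1 = 848.5 kN.
Bearing (20 mm plate, F_u = 400 MPa): end bolts L_c = 30 − 24/2 = 18, R_n = min(1.2×18×20×400, 2.4×22×20×400) = 172.8 kN/bolt; interior L_c = 61 − 24 = 37, R_n = 355.2 kN/bolt. φR_n = 0.75 × (2×172.8 + 6×355.2) = 1857.6 kN.
Governing: min(848.5, 1857.6) = 848.5 kN → bolt shear.

848.5 kN (bolt shear governs)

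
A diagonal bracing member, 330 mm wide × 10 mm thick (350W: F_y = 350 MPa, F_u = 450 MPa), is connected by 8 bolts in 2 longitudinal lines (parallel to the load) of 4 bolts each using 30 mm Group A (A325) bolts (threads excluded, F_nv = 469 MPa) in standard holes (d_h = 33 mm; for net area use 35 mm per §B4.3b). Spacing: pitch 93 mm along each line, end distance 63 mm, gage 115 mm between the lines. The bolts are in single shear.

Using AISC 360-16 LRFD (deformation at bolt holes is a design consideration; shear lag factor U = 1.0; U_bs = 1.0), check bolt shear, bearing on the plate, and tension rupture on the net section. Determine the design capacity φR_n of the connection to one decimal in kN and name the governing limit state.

Bolt shear: A_b = π(30)²/4 = 706.86 mm². φR_n = 0.75 × 469 × 706.86 × 8 × 1 = 1989.1 kN.
Bearing (10 mm plate, F_u = 450 MPa): end bolts L_c = 63 − 33/2 = 46.5, R_n = min(1.2×46.5×10×450, 2.4×30×10×450) = 251.1 kN/bolt; interior L_c = 93 − 33 = 60, R_n = 324 kN/bolt. φR_n = 0.75 × (2×251.1 + 6×324) = 1834.7 kN.
Tension rupture (net): A_n = (330 − 2×35)×10 = 2600 mm² (U = 1.0, A_e = A_n). φR_n = 0.75 × 450 × 2600 = 877.5 kN.
Governing: min(1989.1, 1834.7, 877.5) = 877.5 kN → net-section rupture.

877.5 kN (net-section rupture governs)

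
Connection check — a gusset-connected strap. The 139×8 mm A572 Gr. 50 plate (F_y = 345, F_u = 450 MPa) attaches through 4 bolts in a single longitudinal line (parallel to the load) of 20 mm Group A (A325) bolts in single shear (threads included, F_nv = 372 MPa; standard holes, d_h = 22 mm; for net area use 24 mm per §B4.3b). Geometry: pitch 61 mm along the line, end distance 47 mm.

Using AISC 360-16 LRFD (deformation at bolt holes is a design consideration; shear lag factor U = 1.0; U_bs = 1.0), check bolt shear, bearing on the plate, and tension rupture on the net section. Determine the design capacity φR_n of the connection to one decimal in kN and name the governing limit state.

310.5 kN (net-section rupture governs)

Bolt shear: A_b = π(20)²/4 = 314.16 mm². φR_n = 0.75 × 372 × 314.16 × 4 × 1 = 350.6 kN.
Bearing (8 mm plate, F_u = 450 MPa): end bolts L_c = 47 − 22/2 = 36, R_n = min(1.2×36×8×450, 2.4×20×8×450) = 155.52 kN/bolt; interior L_c = 61 − 22 = 39, R_n = 168.48 kN/bolt. φR_n = 0.75 × (1×155.52 + 3×168.48) = 495.7 kN.
Tension rupture (net): A_n = (139 − 1×24)×8 = 920 mm² (U = 1.0, A_e = A_n). φR_n = 0.75 × 450 × 920 = 310.5 kN.
Governing: min(350.6, 495.7, 310.5) = 310.5 kN → net-section rupture.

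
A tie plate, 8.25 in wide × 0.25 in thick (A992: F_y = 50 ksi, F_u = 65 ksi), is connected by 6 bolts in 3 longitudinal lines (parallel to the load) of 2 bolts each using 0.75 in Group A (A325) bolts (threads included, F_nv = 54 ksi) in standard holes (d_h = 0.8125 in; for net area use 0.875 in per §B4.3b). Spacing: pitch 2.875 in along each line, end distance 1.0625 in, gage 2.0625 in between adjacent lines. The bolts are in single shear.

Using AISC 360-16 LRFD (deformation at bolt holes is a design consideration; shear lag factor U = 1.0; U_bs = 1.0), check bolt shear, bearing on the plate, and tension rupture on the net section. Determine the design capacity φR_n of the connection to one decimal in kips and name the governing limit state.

Bolt shear: A_b = π(0.75)²/4 = 0.44179 in². φR_n = 0.75 × 54 × 0.44179 × 6 × 1 = 107.4 kips.
Bearing (0.25 in plate, F_u = 65 ksi): end bolts L_c = 1.0625 − 0.8125/2 = 0.65625, R_n = min(1.2×0.65625×0.25×65, 2.4×0.75×0.25×65) = 12.797 kips/bolt; interior L_c = 2.875 − 0.8125 = 2.0625, R_n = 29.25 kips/bolt. φR_n = 0.75 × (3×12.797 + 3×29.25) = 94.6 kips.
Tension rupture (net): A_n = (8.25 − 3×0.875)×0.25 = 1.4063 in² (U = 1.0, A_e = A_n). φR_n = 0.75 × 65 × 1.4063 = 68.6 kips.
Governing: min(107.4, 94.6, 68.6) = 68.6 kips → net-section rupture.

68.6 kips (net-section rupture governs)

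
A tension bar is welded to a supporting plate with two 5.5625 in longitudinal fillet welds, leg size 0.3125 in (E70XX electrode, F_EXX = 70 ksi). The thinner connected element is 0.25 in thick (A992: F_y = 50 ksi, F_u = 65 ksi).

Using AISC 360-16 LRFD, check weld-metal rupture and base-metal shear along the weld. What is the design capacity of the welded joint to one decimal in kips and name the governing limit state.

Weld metal: throat = 0.707×0.3125 = 0.22094 in, L = 2×5.5625 = 11.125 in. φR_n = 0.75 × 0.6 × 70 × 0.22094 × 11.125 = 77.4 kips.
Base metal shear (0.25 in plate): yield φR_n = 1.0×0.6×50×0.25×11.125 = 83.4 kips; rupture φR_n = 0.75×0.6×65×0.25×11.125 = 81.4 kips; take 81.4 kips (rupture).
Governing: min(77.4, 81.4) = 77.4 kips → weld metal.

77.4 kips (weld metal governs)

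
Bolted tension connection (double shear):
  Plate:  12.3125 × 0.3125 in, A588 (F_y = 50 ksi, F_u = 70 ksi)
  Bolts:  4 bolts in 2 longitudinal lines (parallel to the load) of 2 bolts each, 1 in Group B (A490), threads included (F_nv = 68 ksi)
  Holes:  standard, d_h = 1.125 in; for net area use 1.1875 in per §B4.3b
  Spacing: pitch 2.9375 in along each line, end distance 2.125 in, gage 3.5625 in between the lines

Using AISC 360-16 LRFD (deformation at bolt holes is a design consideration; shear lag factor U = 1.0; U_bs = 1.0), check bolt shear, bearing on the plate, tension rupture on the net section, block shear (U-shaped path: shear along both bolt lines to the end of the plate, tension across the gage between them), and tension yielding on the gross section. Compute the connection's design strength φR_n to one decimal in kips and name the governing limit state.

103.6 kips (block shear governs)

Bolt shear: A_b = π(1)²/4 = 0.7854 in². φR_n = 0.75 × 68 × 0.7854 × 4 × 2 = 320.4 kips.
Bearing (0.3125 in plate, F_u = 70 ksi): end bolts L_c = 2.125 − 1.125/2 = 1.5625, R_n = min(1.2×1.5625×0.3125×70, 2.4×1×0.3125×70) = 41.016 kips/bolt; interior L_c = 2.9375 − 1.125 = 1.8125, R_n = 47.578 kips/bolt. φR_n = 0.75 × (2×41.016 + 2×47.578) = 132.9 kips.
Tension rupture (net): A_n = (12.3125 − 2×1.1875)×0.3125 = 3.1055 in² (U = 1.0, A_e = A_n). φR_n = 0.75 × 70 × 3.1055 = 163.0 kips.
Block shear: shear path 2×[2.125+1×2.9375] = 2×5.0625 in, A_gv = 3.1641, A_nv = 2×(5.0625 − 1.5×1.1875)×0.3125 = 2.0508 in²; tension across gage: (3.5625 − 1×1.1875)×0.3125 = 0.74219 in². R_n = min(0.6×70×2.0508, 0.6×50×3.1641) + 1.0×70×0.74219 = min(86.134, 94.923) + 51.953 = 138.09 kips. φR_n = 0.75 × 138.09 = 103.6 kips.
Tension yield (gross): A_g = 12.3125×0.3125 = 3.8477 in². φR_n = 0.90 × 50 × 3.8477 = 173.1 kips.
Governing: min(320.4, 132.9, 163.0, 103.6, 173.1) = 103.6 kips → block shear.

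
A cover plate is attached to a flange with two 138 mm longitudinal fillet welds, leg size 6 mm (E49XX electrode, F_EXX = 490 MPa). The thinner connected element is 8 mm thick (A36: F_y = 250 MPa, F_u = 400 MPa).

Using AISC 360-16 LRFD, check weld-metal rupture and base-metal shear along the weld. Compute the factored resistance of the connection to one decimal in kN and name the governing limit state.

Weld metal: throat = 0.707×6 = 4.242 mm, L = 2×138 = 276 mm. φR_n = 0.75 × 0.6 × 490 × 4.242 × 276 = 258.2 kN.
Base metal shear (8 mm plate): yield φR_n = 1.0×0.6×250×8×276 = 331.2 kN; rupture φR_n = 0.75×0.6×400×8×276 = 397.4 kN; take 331.2 kN (yield).
Governing: min(258.2, 331.2) = 258.2 kN → weld metal.

258.2 kN (weld metal governs)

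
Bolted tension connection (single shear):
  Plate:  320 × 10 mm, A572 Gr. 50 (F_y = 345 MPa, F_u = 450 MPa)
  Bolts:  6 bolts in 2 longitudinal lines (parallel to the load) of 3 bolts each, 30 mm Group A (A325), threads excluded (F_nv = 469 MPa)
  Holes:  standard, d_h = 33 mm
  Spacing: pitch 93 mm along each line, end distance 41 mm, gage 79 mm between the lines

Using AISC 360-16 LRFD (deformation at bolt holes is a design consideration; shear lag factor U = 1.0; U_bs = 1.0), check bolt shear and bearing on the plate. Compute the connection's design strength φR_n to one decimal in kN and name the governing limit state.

1170.5 kN (bearing governs)

Bolt shear: A_b = π(30)²/4 = 706.86 mm². φR_n = 0.75 × 469 × 706.86 × 6 × 1 = 1491.8 kN.
Bearing (10 mm plate, F_u = 450 MPa): end bolts L_c = 41 − 33/2 = 24.5, R_n = min(1.2×24.5×10×450, 2.4×30×10×450) = 132.3 kN/bolt; interior L_c = 93 − 33 = 60, R_n = 324 kN/bolt. φR_n = 0.75 × (2×132.3 + 4×324) = 1170.5 kN.
Governing: min(1491.8, 1170.5) = 1170.5 kN → bearing.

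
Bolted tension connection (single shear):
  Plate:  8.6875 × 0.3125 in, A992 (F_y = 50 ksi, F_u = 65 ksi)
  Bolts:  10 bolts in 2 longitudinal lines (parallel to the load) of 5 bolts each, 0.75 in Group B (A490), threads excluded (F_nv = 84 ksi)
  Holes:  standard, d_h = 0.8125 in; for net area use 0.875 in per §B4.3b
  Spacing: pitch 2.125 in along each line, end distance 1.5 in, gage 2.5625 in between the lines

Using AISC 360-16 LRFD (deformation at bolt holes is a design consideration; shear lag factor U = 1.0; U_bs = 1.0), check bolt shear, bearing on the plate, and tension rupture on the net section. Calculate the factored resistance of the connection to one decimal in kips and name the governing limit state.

Bolt shear: A_b = π(0.75)²/4 = 0.44179 in². φR_n = 0.75 × 84 × 0.44179 × 10 × 1 = 278.3 kips.
Bearing (0.3125 in plate, F_u = 65 ksi): end bolts L_c = 1.5 − 0.8125/2 = 1.09375, R_n = min(1.2×1.09375×0.3125×65, 2.4×0.75×0.3125×65) = 26.66 kips/bolt; interior L_c = 2.125 − 0.8125 = 1.3125, R_n = 31.992 kips/bolt. φR_n = 0.75 × (2×26.66 + 8×31.992) = 231.9 kips.
Tension rupture (net): A_n = (8.6875 − 2×0.875)×0.3125 = 2.168 in² (U = 1.0, A_e = A_n). φR_n = 0.75 × 65 × 2.168 = 105.7 kips.
Governing: min(278.3, 231.9, 105.7) = 105.7 kips → net-section rupture.

105.7 kips (net-section rupture governs)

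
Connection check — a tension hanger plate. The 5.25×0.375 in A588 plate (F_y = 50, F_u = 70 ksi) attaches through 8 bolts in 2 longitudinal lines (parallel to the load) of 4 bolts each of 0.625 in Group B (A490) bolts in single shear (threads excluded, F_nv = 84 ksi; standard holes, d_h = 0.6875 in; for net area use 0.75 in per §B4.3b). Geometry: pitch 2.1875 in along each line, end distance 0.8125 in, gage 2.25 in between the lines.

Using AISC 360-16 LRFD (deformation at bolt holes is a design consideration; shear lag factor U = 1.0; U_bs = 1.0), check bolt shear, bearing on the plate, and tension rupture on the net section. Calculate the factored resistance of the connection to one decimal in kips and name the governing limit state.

73.8 kips (net-section rupture governs)

Bolt shear: A_b = π(0.625)²/4 = 0.3068 in². φR_n = 0.75 × 84 × 0.3068 × 8 × 1 = 154.6 kips.
Bearing (0.375 in plate, F_u = 70 ksi): end bolts L_c = 0.8125 − 0.6875/2 = 0.46875, R_n = min(1.2×0.46875×0.375×70, 2.4×0.625×0.375×70) = 14.766 kips/bolt; interior L_c = 2.1875 − 0.6875 = 1.5, R_n = 39.375 kips/bolt. φR_n = 0.75 × (2×14.766 + 6×39.375) = 199.3 kips.
Tension rupture (net): A_n = (5.25 − 2×0.75)×0.375 = 1.4063 in² (U = 1.0, A_e = A_n). φR_n = 0.75 × 70 × 1.4063 = 73.8 kips.
Governing: min(154.6, 199.3, 73.8) = 73.8 kips → net-section rupture.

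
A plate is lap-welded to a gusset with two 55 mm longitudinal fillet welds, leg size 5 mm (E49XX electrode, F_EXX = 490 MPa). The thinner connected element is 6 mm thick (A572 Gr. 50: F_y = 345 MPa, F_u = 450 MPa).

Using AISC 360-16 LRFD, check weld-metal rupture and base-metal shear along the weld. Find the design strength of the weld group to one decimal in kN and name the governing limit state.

Weld metal: throat = 0.707×5 = 3.535 mm, L = 2×55 = 110 mm. φR_n = 0.75 × 0.6 × 490 × 3.535 × 110 = 85.7 kN.
Base metal shear (6 mm plate): yield φR_n = 1.0×0.6×345×6×110 = 136.6 kN; rupture φR_n = 0.75×0.6×450×6×110 = 133.7 kN; take 133.7 kN (rupture).
Governing: min(85.7, 133.7) = 85.7 kN → weld metal.

85.7 kN (weld metal governs)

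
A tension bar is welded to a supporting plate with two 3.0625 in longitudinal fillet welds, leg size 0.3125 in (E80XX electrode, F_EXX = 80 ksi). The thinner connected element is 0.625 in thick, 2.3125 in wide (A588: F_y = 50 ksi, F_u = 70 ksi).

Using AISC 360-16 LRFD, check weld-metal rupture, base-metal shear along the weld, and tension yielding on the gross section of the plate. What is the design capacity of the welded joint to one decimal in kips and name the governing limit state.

Weld metal: throat = 0.707×0.3125 = 0.22094 in, L = 2×3.0625 = 6.125 in. φR_n = 0.75 × 0.6 × 80 × 0.22094 × 6.125 = 48.7 kips.
Base metal shear (0.625 in plate): yield φR_n = 1.0×0.6×50×0.625×6.125 = 114.8 kips; rupture φR_n = 0.75×0.6×70×0.625×6.125 = 120.6 kips; take 114.8 kips (yield).
Tension yield (gross): A_g = 2.3125×0.625 = 1.4453 in². φR_n = 0.90 × 50 × 1.4453 = 65.0 kips.
Governing: min(48.7, 114.8, 65.0) = 48.7 kips → weld metal.

48.7 kips (weld metal governs)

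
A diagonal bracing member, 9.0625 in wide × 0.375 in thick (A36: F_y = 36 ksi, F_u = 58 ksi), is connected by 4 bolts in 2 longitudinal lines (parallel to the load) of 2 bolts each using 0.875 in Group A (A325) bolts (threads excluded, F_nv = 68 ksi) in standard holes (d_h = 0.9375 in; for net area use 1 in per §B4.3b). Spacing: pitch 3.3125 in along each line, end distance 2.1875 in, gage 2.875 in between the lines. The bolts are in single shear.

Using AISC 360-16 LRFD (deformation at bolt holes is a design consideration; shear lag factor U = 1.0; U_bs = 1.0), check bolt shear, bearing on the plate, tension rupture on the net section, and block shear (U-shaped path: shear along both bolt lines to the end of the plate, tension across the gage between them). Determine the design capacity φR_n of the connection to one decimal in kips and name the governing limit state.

Bolt shear: A_b = π(0.875)²/4 = 0.60132 in². φR_n = 0.75 × 68 × 0.60132 × 4 × 1 = 122.7 kips.
Bearing (0.375 in plate, F_u = 58 ksi): end bolts L_c = 2.1875 − 0.9375/2 = 1.71875, R_n = min(1.2×1.71875×0.375×58, 2.4×0.875×0.375×58) = 44.859 kips/bolt; interior L_c = 3.3125 − 0.9375 = 2.375, R_n = 45.675 kips/bolt. φR_n = 0.75 × (2×44.859 + 2×45.675) = 135.8 kips.
Tension rupture (net): A_n = (9.0625 − 2×1)×0.375 = 2.6484 in² (U = 1.0, A_e = A_n). φR_n = 0.75 × 58 × 2.6484 = 115.2 kips.
Block shear: shear path 2×[2.1875+1×3.3125] = 2×5.5 in, A_gv = 4.125, A_nv = 2×(5.5 − 1.5×1)×0.375 = 3 in²; tension across gage: (2.875 − 1×1)×0.375 = 0.70313 in². R_n = min(0.6×58×3, 0.6×36×4.125) + 1.0×58×0.70313 = min(104.4, 89.1) + 40.782 = 129.88 kips. φR_n = 0.75 × 129.88 = 97.4 kips.
Governing: min(122.7, 135.8, 115.2, 97.4) = 97.4 kips → block shear.

97.4 kips (block shear governs)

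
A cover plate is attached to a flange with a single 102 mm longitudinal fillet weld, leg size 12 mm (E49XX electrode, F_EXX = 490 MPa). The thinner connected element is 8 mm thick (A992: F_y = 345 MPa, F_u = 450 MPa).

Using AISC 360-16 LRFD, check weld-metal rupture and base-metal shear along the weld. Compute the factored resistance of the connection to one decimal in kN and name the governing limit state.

Weld metal: throat = 0.707×12 = 8.484 mm, L = 102 mm. φR_n = 0.75 × 0.6 × 490 × 8.484 × 102 = 190.8 kN.
Base metal shear (8 mm plate): yield φR_n = 1.0×0.6×345×8×102 = 168.9 kN; rupture φR_n = 0.75×0.6×450×8×102 = 165.2 kN; take 165.2 kN (rupture).
Governing: min(190.8, 165.2) = 165.2 kN → base-metal shear.

165.2 kN (base-metal shear governs)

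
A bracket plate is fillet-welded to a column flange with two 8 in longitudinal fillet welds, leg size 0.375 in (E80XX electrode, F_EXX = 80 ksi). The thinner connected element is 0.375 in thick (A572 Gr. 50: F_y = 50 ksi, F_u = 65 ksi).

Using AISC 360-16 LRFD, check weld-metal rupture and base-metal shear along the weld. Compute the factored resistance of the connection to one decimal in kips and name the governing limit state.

152.7 kips (weld metal governs)

Weld metal: throat = 0.707×0.375 = 0.26513 in, L = 2×8 = 16 in. φR_n = 0.75 × 0.6 × 80 × 0.26513 × 16 = 152.7 kips.
Base metal shear (0.375 in plate): yield φR_n = 1.0×0.6×50×0.375×16 = 180.0 kips; rupture φR_n = 0.75×0.6×65×0.375×16 = 175.5 kips; take 175.5 kips (rupture).
Governing: min(152.7, 175.5) = 152.7 kips → weld metal.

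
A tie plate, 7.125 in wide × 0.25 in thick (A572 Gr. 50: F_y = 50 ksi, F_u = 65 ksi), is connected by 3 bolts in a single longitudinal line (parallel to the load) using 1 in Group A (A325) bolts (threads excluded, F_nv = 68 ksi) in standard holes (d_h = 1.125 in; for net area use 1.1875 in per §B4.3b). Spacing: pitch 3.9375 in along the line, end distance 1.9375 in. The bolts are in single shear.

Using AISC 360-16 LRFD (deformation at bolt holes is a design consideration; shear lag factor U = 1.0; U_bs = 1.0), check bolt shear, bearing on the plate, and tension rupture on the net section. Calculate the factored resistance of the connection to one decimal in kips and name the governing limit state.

Bolt shear: A_b = π(1)²/4 = 0.7854 in². φR_n = 0.75 × 68 × 0.7854 × 3 × 1 = 120.2 kips.
Bearing (0.25 in plate, F_u = 65 ksi): end bolts L_c = 1.9375 − 1.125/2 = 1.375, R_n = min(1.2×1.375×0.25×65, 2.4×1×0.25×65) = 26.813 kips/bolt; interior L_c = 3.9375 − 1.125 = 2.8125, R_n = 39 kips/bolt. φR_n = 0.75 × (1×26.813 + 2×39) = 78.6 kips.
Tension rupture (net): A_n = (7.125 − 1×1.1875)×0.25 = 1.4844 in² (U = 1.0, A_e = A_n). φR_n = 0.75 × 65 × 1.4844 = 72.4 kips.
Governing: min(120.2, 78.6, 72.4) = 72.4 kips → net-section rupture.

72.4 kips (net-section rupture governs)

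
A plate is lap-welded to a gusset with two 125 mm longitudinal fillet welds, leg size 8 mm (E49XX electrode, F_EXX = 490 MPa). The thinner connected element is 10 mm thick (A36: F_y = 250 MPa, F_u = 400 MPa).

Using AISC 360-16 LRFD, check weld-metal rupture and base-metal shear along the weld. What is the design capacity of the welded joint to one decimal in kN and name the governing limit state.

311.8 kN (weld metal governs)

Weld metal: throat = 0.707×8 = 5.656 mm, L = 2×125 = 250 mm. φR_n = 0.75 × 0.6 × 490 × 5.656 × 250 = 311.8 kN.
Base metal shear (10 mm plate): yield φR_n = 1.0×0.6×250×10×250 = 375.0 kN; rupture φR_n = 0.75×0.6×400×10×250 = 450.0 kN; take 375.0 kN (yield).
Governing: min(311.8, 375.0) = 311.8 kN → weld metal.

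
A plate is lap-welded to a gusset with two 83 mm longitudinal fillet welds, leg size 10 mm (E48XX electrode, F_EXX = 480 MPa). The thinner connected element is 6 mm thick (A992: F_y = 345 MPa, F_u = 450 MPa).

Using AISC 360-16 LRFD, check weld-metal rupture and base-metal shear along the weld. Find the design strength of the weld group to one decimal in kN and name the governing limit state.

201.7 kN (base-metal shear governs)

Weld metal: throat = 0.707×10 = 7.07 mm, L = 2×83 = 166 mm. φR_n = 0.75 × 0.6 × 480 × 7.07 × 166 = 253.5 kN.
Base metal shear (6 mm plate): yield φR_n = 1.0×0.6×345×6×166 = 206.2 kN; rupture φR_n = 0.75×0.6×450×6×166 = 201.7 kN; take 201.7 kN (rupture).
Governing: min(253.5, 201.7) = 201.7 kN → base-metal shear.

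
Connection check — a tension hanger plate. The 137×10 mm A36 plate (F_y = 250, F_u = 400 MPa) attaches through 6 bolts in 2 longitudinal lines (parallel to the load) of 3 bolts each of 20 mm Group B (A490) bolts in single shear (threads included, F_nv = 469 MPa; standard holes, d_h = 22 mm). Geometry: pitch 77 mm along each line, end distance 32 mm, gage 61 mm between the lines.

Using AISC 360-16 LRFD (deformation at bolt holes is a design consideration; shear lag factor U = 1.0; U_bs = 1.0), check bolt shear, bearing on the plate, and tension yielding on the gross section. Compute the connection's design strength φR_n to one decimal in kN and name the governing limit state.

308.3 kN (gross-section yield governs)

Bolt shear: A_b = π(20)²/4 = 314.16 mm². φR_n = 0.75 × 469 × 314.16 × 6 × 1 = 663.0 kN.
Bearing (10 mm plate, F_u = 400 MPa): end bolts L_c = 32 − 22/2 = 21, R_n = min(1.2×21×10×400, 2.4×20×10×400) = 100.8 kN/bolt; interior L_c = 77 − 22 = 55, R_n = 192 kN/bolt. φR_n = 0.75 × (2×100.8 + 4×192) = 727.2 kN.
Tension yield (gross): A_g = 137×10 = 1370 mm². φR_n = 0.90 × 250 × 1370 = 308.3 kN.
Governing: min(663.0, 727.2, 308.3) = 308.3 kN → gross-section yield.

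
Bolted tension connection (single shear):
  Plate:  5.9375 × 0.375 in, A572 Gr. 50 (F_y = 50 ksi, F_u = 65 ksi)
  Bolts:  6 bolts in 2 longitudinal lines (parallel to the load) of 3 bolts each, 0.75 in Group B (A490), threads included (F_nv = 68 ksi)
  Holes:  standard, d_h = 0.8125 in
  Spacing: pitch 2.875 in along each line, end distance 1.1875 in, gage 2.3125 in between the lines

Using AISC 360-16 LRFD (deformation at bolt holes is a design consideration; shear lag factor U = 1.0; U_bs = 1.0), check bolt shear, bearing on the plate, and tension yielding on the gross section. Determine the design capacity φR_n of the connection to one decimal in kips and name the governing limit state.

Bolt shear: A_b = π(0.75)²/4 = 0.44179 in². φR_n = 0.75 × 68 × 0.44179 × 6 × 1 = 135.2 kips.
Bearing (0.375 in plate, F_u = 65 ksi): end bolts L_c = 1.1875 − 0.8125/2 = 0.78125, R_n = min(1.2×0.78125×0.375×65, 2.4×0.75×0.375×65) = 22.852 kips/bolt; interior L_c = 2.875 − 0.8125 = 2.0625, R_n = 43.875 kips/bolt. φR_n = 0.75 × (2×22.852 + 4×43.875) = 165.9 kips.
Tension yield (gross): A_g = 5.9375×0.375 = 2.2266 in². φR_n = 0.90 × 50 × 2.2266 = 100.2 kips.
Governing: min(135.2, 165.9, 100.2) = 100.2 kips → gross-section yield.

100.2 kips (gross-section yield governs)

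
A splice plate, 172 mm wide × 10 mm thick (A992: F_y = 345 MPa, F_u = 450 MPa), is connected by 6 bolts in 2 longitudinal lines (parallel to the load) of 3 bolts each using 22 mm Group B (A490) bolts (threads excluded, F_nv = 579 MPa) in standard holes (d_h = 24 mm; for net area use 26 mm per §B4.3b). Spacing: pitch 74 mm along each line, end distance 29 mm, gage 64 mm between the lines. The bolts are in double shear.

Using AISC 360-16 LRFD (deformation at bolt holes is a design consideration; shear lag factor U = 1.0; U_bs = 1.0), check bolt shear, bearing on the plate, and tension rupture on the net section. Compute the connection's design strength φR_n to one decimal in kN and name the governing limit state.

405.0 kN (net-section rupture governs)

Bolt shear: A_b = π(22)²/4 = 380.13 mm². φR_n = 0.75 × 579 × 380.13 × 6 × 2 = 1980.9 kN.
Bearing (10 mm plate, F_u = 450 MPa): end bolts L_c = 29 − 24/2 = 17, R_n = min(1.2×17×10×450, 2.4×22×10×450) = 91.8 kN/bolt; interior L_c = 74 − 24 = 50, R_n = 237.6 kN/bolt. φR_n = 0.75 × (2×91.8 + 4×237.6) = 850.5 kN.
Tension rupture (net): A_n = (172 − 2×26)×10 = 1200 mm² (U = 1.0, A_e = A_n). φR_n = 0.75 × 450 × 1200 = 405.0 kN.
Governing: min(1980.9, 850.5, 405.0) = 405.0 kN → net-section rupture.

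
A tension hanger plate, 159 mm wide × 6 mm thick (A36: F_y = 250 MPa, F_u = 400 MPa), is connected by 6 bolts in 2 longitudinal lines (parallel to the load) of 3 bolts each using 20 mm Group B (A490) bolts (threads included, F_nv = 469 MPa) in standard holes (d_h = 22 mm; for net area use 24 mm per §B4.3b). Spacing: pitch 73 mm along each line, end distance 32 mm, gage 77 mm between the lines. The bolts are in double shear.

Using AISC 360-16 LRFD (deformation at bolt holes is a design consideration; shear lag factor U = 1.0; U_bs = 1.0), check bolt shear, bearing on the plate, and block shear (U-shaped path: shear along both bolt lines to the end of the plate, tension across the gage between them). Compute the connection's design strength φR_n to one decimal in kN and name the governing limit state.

335.7 kN (block shear governs)

Bolt shear: A_b = π(20)²/4 = 314.16 mm². φR_n = 0.75 × 469 × 314.16 × 6 × 2 = 1326.1 kN.
Bearing (6 mm plate, F_u = 400 MPa): end bolts L_c = 32 − 22/2 = 21, R_n = min(1.2×21×6×400, 2.4×20×6×400) = 60.48 kN/bolt; interior L_c = 73 − 22 = 51, R_n = 115.2 kN/bolt. φR_n = 0.75 × (2×60.48 + 4×115.2) = 436.3 kN.
Block shear: shear path 2×[32+2×73] = 2×178 mm, A_gv = 2136, A_nv = 2×(178 − 2.5×24)×6 = 1416 mm²; tension across gage: (77 − 1×24)×6 = 318 mm². R_n = min(0.6×400×1416, 0.6×250×2136) + 1.0×400×318 = min(339.84, 320.4) + 127.2 = 447.6 kN. φR_n = 0.75 × 447.6 = 335.7 kN.
Governing: min(1326.1, 436.3, 335.7) = 335.7 kN → block shear.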